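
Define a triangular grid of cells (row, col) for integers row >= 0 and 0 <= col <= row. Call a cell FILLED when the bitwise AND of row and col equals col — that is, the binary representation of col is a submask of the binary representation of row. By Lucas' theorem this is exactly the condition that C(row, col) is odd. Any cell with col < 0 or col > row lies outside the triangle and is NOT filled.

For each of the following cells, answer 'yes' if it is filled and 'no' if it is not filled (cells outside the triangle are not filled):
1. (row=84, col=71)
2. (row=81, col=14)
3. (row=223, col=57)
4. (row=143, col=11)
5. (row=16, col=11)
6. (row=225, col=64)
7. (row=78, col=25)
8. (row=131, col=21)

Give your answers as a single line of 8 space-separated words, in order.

(84,71): row=0b1010100, col=0b1000111, row AND col = 0b1000100 = 68; 68 != 71 -> empty
(81,14): row=0b1010001, col=0b1110, row AND col = 0b0 = 0; 0 != 14 -> empty
(223,57): row=0b11011111, col=0b111001, row AND col = 0b11001 = 25; 25 != 57 -> empty
(143,11): row=0b10001111, col=0b1011, row AND col = 0b1011 = 11; 11 == 11 -> filled
(16,11): row=0b10000, col=0b1011, row AND col = 0b0 = 0; 0 != 11 -> empty
(225,64): row=0b11100001, col=0b1000000, row AND col = 0b1000000 = 64; 64 == 64 -> filled
(78,25): row=0b1001110, col=0b11001, row AND col = 0b1000 = 8; 8 != 25 -> empty
(131,21): row=0b10000011, col=0b10101, row AND col = 0b1 = 1; 1 != 21 -> empty

Answer: no no no yes no yes no no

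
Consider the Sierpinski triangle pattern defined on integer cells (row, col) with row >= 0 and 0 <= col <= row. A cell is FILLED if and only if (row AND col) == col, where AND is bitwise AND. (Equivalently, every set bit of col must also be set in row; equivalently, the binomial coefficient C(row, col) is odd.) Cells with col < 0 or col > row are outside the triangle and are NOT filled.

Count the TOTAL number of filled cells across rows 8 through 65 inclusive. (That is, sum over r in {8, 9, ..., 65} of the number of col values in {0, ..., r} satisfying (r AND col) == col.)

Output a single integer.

r8=1000 pc1: +2 =2
r9=1001 pc2: +4 =6
r10=1010 pc2: +4 =10
r11=1011 pc3: +8 =18
r12=1100 pc2: +4 =22
r13=1101 pc3: +8 =30
r14=1110 pc3: +8 =38
r15=1111 pc4: +16 =54
r16=10000 pc1: +2 =56
r17=10001 pc2: +4 =60
r18=10010 pc2: +4 =64
r19=10011 pc3: +8 =72
r20=10100 pc2: +4 =76
r21=10101 pc3: +8 =84
r22=10110 pc3: +8 =92
r23=10111 pc4: +16 =108
r24=11000 pc2: +4 =112
r25=11001 pc3: +8 =120
r26=11010 pc3: +8 =128
r27=11011 pc4: +16 =144
r28=11100 pc3: +8 =152
r29=11101 pc4: +16 =168
r30=11110 pc4: +16 =184
r31=11111 pc5: +32 =216
r32=100000 pc1: +2 =218
r33=100001 pc2: +4 =222
r34=100010 pc2: +4 =226
r35=100011 pc3: +8 =234
r36=100100 pc2: +4 =238
r37=100101 pc3: +8 =246
r38=100110 pc3: +8 =254
r39=100111 pc4: +16 =270
r40=101000 pc2: +4 =274
r41=101001 pc3: +8 =282
r42=101010 pc3: +8 =290
r43=101011 pc4: +16 =306
r44=101100 pc3: +8 =314
r45=101101 pc4: +16 =330
r46=101110 pc4: +16 =346
r47=101111 pc5: +32 =378
r48=110000 pc2: +4 =382
r49=110001 pc3: +8 =390
r50=110010 pc3: +8 =398
r51=110011 pc4: +16 =414
r52=110100 pc3: +8 =422
r53=110101 pc4: +16 =438
r54=110110 pc4: +16 =454
r55=110111 pc5: +32 =486
r56=111000 pc3: +8 =494
r57=111001 pc4: +16 =510
r58=111010 pc4: +16 =526
r59=111011 pc5: +32 =558
r60=111100 pc4: +16 =574
r61=111101 pc5: +32 =606
r62=111110 pc5: +32 =638
r63=111111 pc6: +64 =702
r64=1000000 pc1: +2 =704
r65=1000001 pc2: +4 =708

Answer: 708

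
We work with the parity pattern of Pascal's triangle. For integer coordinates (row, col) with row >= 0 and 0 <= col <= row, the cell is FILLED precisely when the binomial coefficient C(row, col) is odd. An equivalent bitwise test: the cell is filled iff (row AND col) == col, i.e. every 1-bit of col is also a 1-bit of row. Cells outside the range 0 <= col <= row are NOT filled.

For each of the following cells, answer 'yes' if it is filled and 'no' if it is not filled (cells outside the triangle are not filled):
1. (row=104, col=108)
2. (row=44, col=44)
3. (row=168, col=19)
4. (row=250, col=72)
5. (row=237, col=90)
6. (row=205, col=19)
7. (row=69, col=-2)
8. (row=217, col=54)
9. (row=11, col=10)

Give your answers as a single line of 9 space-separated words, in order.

Answer: no yes no yes no no no no yes

Derivation:
(104,108): col outside [0, 104] -> not filled
(44,44): row=0b101100, col=0b101100, row AND col = 0b101100 = 44; 44 == 44 -> filled
(168,19): row=0b10101000, col=0b10011, row AND col = 0b0 = 0; 0 != 19 -> empty
(250,72): row=0b11111010, col=0b1001000, row AND col = 0b1001000 = 72; 72 == 72 -> filled
(237,90): row=0b11101101, col=0b1011010, row AND col = 0b1001000 = 72; 72 != 90 -> empty
(205,19): row=0b11001101, col=0b10011, row AND col = 0b1 = 1; 1 != 19 -> empty
(69,-2): col outside [0, 69] -> not filled
(217,54): row=0b11011001, col=0b110110, row AND col = 0b10000 = 16; 16 != 54 -> empty
(11,10): row=0b1011, col=0b1010, row AND col = 0b1010 = 10; 10 == 10 -> filled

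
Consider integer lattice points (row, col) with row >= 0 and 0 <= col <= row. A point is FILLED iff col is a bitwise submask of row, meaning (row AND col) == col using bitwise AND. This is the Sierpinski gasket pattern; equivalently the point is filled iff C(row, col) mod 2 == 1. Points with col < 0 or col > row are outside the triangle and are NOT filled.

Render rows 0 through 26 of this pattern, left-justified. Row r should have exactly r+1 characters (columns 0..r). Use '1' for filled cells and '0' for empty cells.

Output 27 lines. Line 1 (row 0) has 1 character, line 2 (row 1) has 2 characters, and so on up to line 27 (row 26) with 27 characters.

Answer: 1
11
101
1111
10001
110011
1010101
11111111
100000001
1100000011
10100000101
111100001111
1000100010001
11001100110011
101010101010101
1111111111111111
10000000000000001
110000000000000011
1010000000000000101
11110000000000001111
100010000000000010001
1100110000000000110011
10101010000000001010101
111111110000000011111111
1000000010000000100000001
11000000110000001100000011
101000001010000010100000101

Derivation:
r0=0: 1
r1=1: 11
r2=10: 101
r3=11: 1111
r4=100: 10001
r5=101: 110011
r6=110: 1010101
r7=111: 11111111
r8=1000: 100000001
r9=1001: 1100000011
r10=1010: 10100000101
r11=1011: 111100001111
r12=1100: 1000100010001
r13=1101: 11001100110011
r14=1110: 101010101010101
r15=1111: 1111111111111111
r16=10000: 10000000000000001
r17=10001: 110000000000000011
r18=10010: 1010000000000000101
r19=10011: 11110000000000001111
r20=10100: 100010000000000010001
r21=10101: 1100110000000000110011
r22=10110: 10101010000000001010101
r23=10111: 111111110000000011111111
r24=11000: 1000000010000000100000001
r25=11001: 11000000110000001100000011
r26=11010: 101000001010000010100000101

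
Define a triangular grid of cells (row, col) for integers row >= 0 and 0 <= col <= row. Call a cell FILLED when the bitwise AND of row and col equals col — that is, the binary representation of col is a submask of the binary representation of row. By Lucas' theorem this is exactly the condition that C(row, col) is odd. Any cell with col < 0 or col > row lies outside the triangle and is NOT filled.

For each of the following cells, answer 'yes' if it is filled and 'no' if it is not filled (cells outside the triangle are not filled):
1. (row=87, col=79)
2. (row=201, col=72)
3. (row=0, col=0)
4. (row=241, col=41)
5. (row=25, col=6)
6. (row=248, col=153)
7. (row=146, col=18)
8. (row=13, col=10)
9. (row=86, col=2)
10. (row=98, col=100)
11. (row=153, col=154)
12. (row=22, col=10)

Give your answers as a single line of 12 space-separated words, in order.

Answer: no yes yes no no no yes no yes no no no

Derivation:
(87,79): row=0b1010111, col=0b1001111, row AND col = 0b1000111 = 71; 71 != 79 -> empty
(201,72): row=0b11001001, col=0b1001000, row AND col = 0b1001000 = 72; 72 == 72 -> filled
(0,0): row=0b0, col=0b0, row AND col = 0b0 = 0; 0 == 0 -> filled
(241,41): row=0b11110001, col=0b101001, row AND col = 0b100001 = 33; 33 != 41 -> empty
(25,6): row=0b11001, col=0b110, row AND col = 0b0 = 0; 0 != 6 -> empty
(248,153): row=0b11111000, col=0b10011001, row AND col = 0b10011000 = 152; 152 != 153 -> empty
(146,18): row=0b10010010, col=0b10010, row AND col = 0b10010 = 18; 18 == 18 -> filled
(13,10): row=0b1101, col=0b1010, row AND col = 0b1000 = 8; 8 != 10 -> empty
(86,2): row=0b1010110, col=0b10, row AND col = 0b10 = 2; 2 == 2 -> filled
(98,100): col outside [0, 98] -> not filled
(153,154): col outside [0, 153] -> not filled
(22,10): row=0b10110, col=0b1010, row AND col = 0b10 = 2; 2 != 10 -> empty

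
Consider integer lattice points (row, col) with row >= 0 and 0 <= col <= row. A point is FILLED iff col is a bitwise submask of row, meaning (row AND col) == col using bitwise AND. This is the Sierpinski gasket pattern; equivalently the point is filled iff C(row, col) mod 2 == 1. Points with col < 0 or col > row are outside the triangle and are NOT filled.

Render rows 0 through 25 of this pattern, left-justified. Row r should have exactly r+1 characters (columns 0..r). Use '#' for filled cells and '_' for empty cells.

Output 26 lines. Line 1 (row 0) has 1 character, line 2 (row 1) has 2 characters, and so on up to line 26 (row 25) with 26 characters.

r0=0: #
r1=1: ##
r2=10: #_#
r3=11: ####
r4=100: #___#
r5=101: ##__##
r6=110: #_#_#_#
r7=111: ########
r8=1000: #_______#
r9=1001: ##______##
r10=1010: #_#_____#_#
r11=1011: ####____####
r12=1100: #___#___#___#
r13=1101: ##__##__##__##
r14=1110: #_#_#_#_#_#_#_#
r15=1111: ################
r16=10000: #_______________#
r17=10001: ##______________##
r18=10010: #_#_____________#_#
r19=10011: ####____________####
r20=10100: #___#___________#___#
r21=10101: ##__##__________##__##
r22=10110: #_#_#_#_________#_#_#_#
r23=10111: ########________########
r24=11000: #_______#_______#_______#
r25=11001: ##______##______##______##

Answer: #
##
#_#
####
#___#
##__##
#_#_#_#
########
#_______#
##______##
#_#_____#_#
####____####
#___#___#___#
##__##__##__##
#_#_#_#_#_#_#_#
################
#_______________#
##______________##
#_#_____________#_#
####____________####
#___#___________#___#
##__##__________##__##
#_#_#_#_________#_#_#_#
########________########
#_______#_______#_______#
##______##______##______##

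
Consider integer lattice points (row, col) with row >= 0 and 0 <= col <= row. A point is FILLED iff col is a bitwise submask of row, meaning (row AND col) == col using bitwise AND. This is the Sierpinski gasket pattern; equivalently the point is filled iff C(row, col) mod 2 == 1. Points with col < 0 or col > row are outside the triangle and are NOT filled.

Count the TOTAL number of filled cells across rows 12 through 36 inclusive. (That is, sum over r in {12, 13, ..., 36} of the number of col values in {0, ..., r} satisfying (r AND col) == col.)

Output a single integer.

r12=1100 pc2: +4 =4
r13=1101 pc3: +8 =12
r14=1110 pc3: +8 =20
r15=1111 pc4: +16 =36
r16=10000 pc1: +2 =38
r17=10001 pc2: +4 =42
r18=10010 pc2: +4 =46
r19=10011 pc3: +8 =54
r20=10100 pc2: +4 =58
r21=10101 pc3: +8 =66
r22=10110 pc3: +8 =74
r23=10111 pc4: +16 =90
r24=11000 pc2: +4 =94
r25=11001 pc3: +8 =102
r26=11010 pc3: +8 =110
r27=11011 pc4: +16 =126
r28=11100 pc3: +8 =134
r29=11101 pc4: +16 =150
r30=11110 pc4: +16 =166
r31=11111 pc5: +32 =198
r32=100000 pc1: +2 =200
r33=100001 pc2: +4 =204
r34=100010 pc2: +4 =208
r35=100011 pc3: +8 =216
r36=100100 pc2: +4 =220

Answer: 220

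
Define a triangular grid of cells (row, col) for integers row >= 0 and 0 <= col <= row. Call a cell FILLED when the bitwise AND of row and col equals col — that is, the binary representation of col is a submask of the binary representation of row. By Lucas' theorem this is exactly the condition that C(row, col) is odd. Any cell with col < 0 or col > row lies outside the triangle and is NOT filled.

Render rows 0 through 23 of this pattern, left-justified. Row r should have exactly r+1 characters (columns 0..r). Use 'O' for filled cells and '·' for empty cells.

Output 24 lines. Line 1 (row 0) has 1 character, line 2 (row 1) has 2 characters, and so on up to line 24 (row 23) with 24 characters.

Answer: O
OO
O·O
OOOO
O···O
OO··OO
O·O·O·O
OOOOOOOO
O·······O
OO······OO
O·O·····O·O
OOOO····OOOO
O···O···O···O
OO··OO··OO··OO
O·O·O·O·O·O·O·O
OOOOOOOOOOOOOOOO
O···············O
OO··············OO
O·O·············O·O
OOOO············OOOO
O···O···········O···O
OO··OO··········OO··OO
O·O·O·O·········O·O·O·O
OOOOOOOO········OOOOOOOO

Derivation:
r0=0: O
r1=1: OO
r2=10: O·O
r3=11: OOOO
r4=100: O···O
r5=101: OO··OO
r6=110: O·O·O·O
r7=111: OOOOOOOO
r8=1000: O·······O
r9=1001: OO······OO
r10=1010: O·O·····O·O
r11=1011: OOOO····OOOO
r12=1100: O···O···O···O
r13=1101: OO··OO··OO··OO
r14=1110: O·O·O·O·O·O·O·O
r15=1111: OOOOOOOOOOOOOOOO
r16=10000: O···············O
r17=10001: OO··············OO
r18=10010: O·O·············O·O
r19=10011: OOOO············OOOO
r20=10100: O···O···········O···O
r21=10101: OO··OO··········OO··OO
r22=10110: O·O·O·O·········O·O·O·O
r23=10111: OOOOOOOO········OOOOOOOO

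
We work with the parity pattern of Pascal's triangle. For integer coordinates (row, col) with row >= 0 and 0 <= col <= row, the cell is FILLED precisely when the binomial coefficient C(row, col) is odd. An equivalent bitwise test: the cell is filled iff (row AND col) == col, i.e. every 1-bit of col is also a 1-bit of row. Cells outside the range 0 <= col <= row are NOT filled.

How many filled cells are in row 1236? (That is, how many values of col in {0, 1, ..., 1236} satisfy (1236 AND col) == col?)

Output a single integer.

1236 in binary = 10011010100
popcount(1236) = number of 1-bits in 10011010100 = 5
A col c satisfies (1236 AND c) == c iff every set bit of c is also set in 1236; each of the 5 set bits of 1236 can independently be on or off in c.
count = 2^5 = 32

Answer: 32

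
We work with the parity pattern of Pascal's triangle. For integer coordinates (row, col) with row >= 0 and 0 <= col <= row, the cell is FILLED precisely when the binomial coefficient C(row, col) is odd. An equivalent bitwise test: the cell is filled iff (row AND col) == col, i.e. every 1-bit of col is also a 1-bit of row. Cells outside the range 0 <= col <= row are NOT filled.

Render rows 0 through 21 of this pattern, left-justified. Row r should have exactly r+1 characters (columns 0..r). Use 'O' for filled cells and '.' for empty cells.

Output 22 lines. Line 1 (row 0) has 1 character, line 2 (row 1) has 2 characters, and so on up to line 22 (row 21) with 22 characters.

r0=0: O
r1=1: OO
r2=10: O.O
r3=11: OOOO
r4=100: O...O
r5=101: OO..OO
r6=110: O.O.O.O
r7=111: OOOOOOOO
r8=1000: O.......O
r9=1001: OO......OO
r10=1010: O.O.....O.O
r11=1011: OOOO....OOOO
r12=1100: O...O...O...O
r13=1101: OO..OO..OO..OO
r14=1110: O.O.O.O.O.O.O.O
r15=1111: OOOOOOOOOOOOOOOO
r16=10000: O...............O
r17=10001: OO..............OO
r18=10010: O.O.............O.O
r19=10011: OOOO............OOOO
r20=10100: O...O...........O...O
r21=10101: OO..OO..........OO..OO

Answer: O
OO
O.O
OOOO
O...O
OO..OO
O.O.O.O
OOOOOOOO
O.......O
OO......OO
O.O.....O.O
OOOO....OOOO
O...O...O...O
OO..OO..OO..OO
O.O.O.O.O.O.O.O
OOOOOOOOOOOOOOOO
O...............O
OO..............OO
O.O.............O.O
OOOO............OOOO
O...O...........O...O
OO..OO..........OO..OO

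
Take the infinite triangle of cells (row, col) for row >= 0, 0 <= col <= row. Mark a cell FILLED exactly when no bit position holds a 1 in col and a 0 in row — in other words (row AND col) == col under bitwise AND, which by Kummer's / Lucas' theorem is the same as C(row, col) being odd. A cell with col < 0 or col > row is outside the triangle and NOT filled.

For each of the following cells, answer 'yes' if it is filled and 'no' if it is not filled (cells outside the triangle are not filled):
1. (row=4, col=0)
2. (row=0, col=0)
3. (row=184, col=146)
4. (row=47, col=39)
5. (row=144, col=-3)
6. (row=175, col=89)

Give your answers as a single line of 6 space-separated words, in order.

(4,0): row=0b100, col=0b0, row AND col = 0b0 = 0; 0 == 0 -> filled
(0,0): row=0b0, col=0b0, row AND col = 0b0 = 0; 0 == 0 -> filled
(184,146): row=0b10111000, col=0b10010010, row AND col = 0b10010000 = 144; 144 != 146 -> empty
(47,39): row=0b101111, col=0b100111, row AND col = 0b100111 = 39; 39 == 39 -> filled
(144,-3): col outside [0, 144] -> not filled
(175,89): row=0b10101111, col=0b1011001, row AND col = 0b1001 = 9; 9 != 89 -> empty

Answer: yes yes no yes no no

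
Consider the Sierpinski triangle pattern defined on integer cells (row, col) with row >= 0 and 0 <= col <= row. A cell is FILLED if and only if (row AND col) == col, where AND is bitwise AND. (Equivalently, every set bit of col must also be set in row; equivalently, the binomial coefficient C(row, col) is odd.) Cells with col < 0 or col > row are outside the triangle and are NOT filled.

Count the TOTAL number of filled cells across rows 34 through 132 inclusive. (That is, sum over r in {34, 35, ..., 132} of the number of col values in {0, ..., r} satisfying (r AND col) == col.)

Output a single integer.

Answer: 1960

Derivation:
r34=100010 pc2: +4 =4
r35=100011 pc3: +8 =12
r36=100100 pc2: +4 =16
r37=100101 pc3: +8 =24
r38=100110 pc3: +8 =32
r39=100111 pc4: +16 =48
r40=101000 pc2: +4 =52
r41=101001 pc3: +8 =60
r42=101010 pc3: +8 =68
r43=101011 pc4: +16 =84
r44=101100 pc3: +8 =92
r45=101101 pc4: +16 =108
r46=101110 pc4: +16 =124
r47=101111 pc5: +32 =156
r48=110000 pc2: +4 =160
r49=110001 pc3: +8 =168
r50=110010 pc3: +8 =176
r51=110011 pc4: +16 =192
r52=110100 pc3: +8 =200
r53=110101 pc4: +16 =216
r54=110110 pc4: +16 =232
r55=110111 pc5: +32 =264
r56=111000 pc3: +8 =272
r57=111001 pc4: +16 =288
r58=111010 pc4: +16 =304
r59=111011 pc5: +32 =336
r60=111100 pc4: +16 =352
r61=111101 pc5: +32 =384
r62=111110 pc5: +32 =416
r63=111111 pc6: +64 =480
r64=1000000 pc1: +2 =482
r65=1000001 pc2: +4 =486
r66=1000010 pc2: +4 =490
r67=1000011 pc3: +8 =498
r68=1000100 pc2: +4 =502
r69=1000101 pc3: +8 =510
r70=1000110 pc3: +8 =518
r71=1000111 pc4: +16 =534
r72=1001000 pc2: +4 =538
r73=1001001 pc3: +8 =546
r74=1001010 pc3: +8 =554
r75=1001011 pc4: +16 =570
r76=1001100 pc3: +8 =578
r77=1001101 pc4: +16 =594
r78=1001110 pc4: +16 =610
r79=1001111 pc5: +32 =642
r80=1010000 pc2: +4 =646
r81=1010001 pc3: +8 =654
r82=1010010 pc3: +8 =662
r83=1010011 pc4: +16 =678
r84=1010100 pc3: +8 =686
r85=1010101 pc4: +16 =702
r86=1010110 pc4: +16 =718
r87=1010111 pc5: +32 =750
r88=1011000 pc3: +8 =758
r89=1011001 pc4: +16 =774
r90=1011010 pc4: +16 =790
r91=1011011 pc5: +32 =822
r92=1011100 pc4: +16 =838
r93=1011101 pc5: +32 =870
r94=1011110 pc5: +32 =902
r95=1011111 pc6: +64 =966
r96=1100000 pc2: +4 =970
r97=1100001 pc3: +8 =978
r98=1100010 pc3: +8 =986
r99=1100011 pc4: +16 =1002
r100=1100100 pc3: +8 =1010
r101=1100101 pc4: +16 =1026
r102=1100110 pc4: +16 =1042
r103=1100111 pc5: +32 =1074
r104=1101000 pc3: +8 =1082
r105=1101001 pc4: +16 =1098
r106=1101010 pc4: +16 =1114
r107=1101011 pc5: +32 =1146
r108=1101100 pc4: +16 =1162
r109=1101101 pc5: +32 =1194
r110=1101110 pc5: +32 =1226
r111=1101111 pc6: +64 =1290
r112=1110000 pc3: +8 =1298
r113=1110001 pc4: +16 =1314
r114=1110010 pc4: +16 =1330
r115=1110011 pc5: +32 =1362
r116=1110100 pc4: +16 =1378
r117=1110101 pc5: +32 =1410
r118=1110110 pc5: +32 =1442
r119=1110111 pc6: +64 =1506
r120=1111000 pc4: +16 =1522
r121=1111001 pc5: +32 =1554
r122=1111010 pc5: +32 =1586
r123=1111011 pc6: +64 =1650
r124=1111100 pc5: +32 =1682
r125=1111101 pc6: +64 =1746
r126=1111110 pc6: +64 =1810
r127=1111111 pc7: +128 =1938
r128=10000000 pc1: +2 =1940
r129=10000001 pc2: +4 =1944
r130=10000010 pc2: +4 =1948
r131=10000011 pc3: +8 =1956
r132=10000100 pc2: +4 =1960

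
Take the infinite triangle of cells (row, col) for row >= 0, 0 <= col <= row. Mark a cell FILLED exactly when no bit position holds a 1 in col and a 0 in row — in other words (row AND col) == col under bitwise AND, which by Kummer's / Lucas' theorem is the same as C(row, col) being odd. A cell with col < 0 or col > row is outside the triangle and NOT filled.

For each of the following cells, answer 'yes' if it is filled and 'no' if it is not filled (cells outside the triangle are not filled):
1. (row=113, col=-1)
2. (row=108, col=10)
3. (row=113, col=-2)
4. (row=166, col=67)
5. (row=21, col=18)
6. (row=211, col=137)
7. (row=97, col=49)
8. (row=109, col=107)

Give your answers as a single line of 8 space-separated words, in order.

Answer: no no no no no no no no

Derivation:
(113,-1): col outside [0, 113] -> not filled
(108,10): row=0b1101100, col=0b1010, row AND col = 0b1000 = 8; 8 != 10 -> empty
(113,-2): col outside [0, 113] -> not filled
(166,67): row=0b10100110, col=0b1000011, row AND col = 0b10 = 2; 2 != 67 -> empty
(21,18): row=0b10101, col=0b10010, row AND col = 0b10000 = 16; 16 != 18 -> empty
(211,137): row=0b11010011, col=0b10001001, row AND col = 0b10000001 = 129; 129 != 137 -> empty
(97,49): row=0b1100001, col=0b110001, row AND col = 0b100001 = 33; 33 != 49 -> empty
(109,107): row=0b1101101, col=0b1101011, row AND col = 0b1101001 = 105; 105 != 107 -> empty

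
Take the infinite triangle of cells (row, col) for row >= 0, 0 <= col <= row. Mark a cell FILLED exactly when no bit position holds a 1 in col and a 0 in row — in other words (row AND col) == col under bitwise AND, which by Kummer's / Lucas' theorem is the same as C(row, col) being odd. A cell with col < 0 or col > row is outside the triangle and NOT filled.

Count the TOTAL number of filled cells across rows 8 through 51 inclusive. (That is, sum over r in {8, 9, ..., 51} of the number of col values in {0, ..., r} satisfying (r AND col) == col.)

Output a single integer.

Answer: 414

Derivation:
r8=1000 pc1: +2 =2
r9=1001 pc2: +4 =6
r10=1010 pc2: +4 =10
r11=1011 pc3: +8 =18
r12=1100 pc2: +4 =22
r13=1101 pc3: +8 =30
r14=1110 pc3: +8 =38
r15=1111 pc4: +16 =54
r16=10000 pc1: +2 =56
r17=10001 pc2: +4 =60
r18=10010 pc2: +4 =64
r19=10011 pc3: +8 =72
r20=10100 pc2: +4 =76
r21=10101 pc3: +8 =84
r22=10110 pc3: +8 =92
r23=10111 pc4: +16 =108
r24=11000 pc2: +4 =112
r25=11001 pc3: +8 =120
r26=11010 pc3: +8 =128
r27=11011 pc4: +16 =144
r28=11100 pc3: +8 =152
r29=11101 pc4: +16 =168
r30=11110 pc4: +16 =184
r31=11111 pc5: +32 =216
r32=100000 pc1: +2 =218
r33=100001 pc2: +4 =222
r34=100010 pc2: +4 =226
r35=100011 pc3: +8 =234
r36=100100 pc2: +4 =238
r37=100101 pc3: +8 =246
r38=100110 pc3: +8 =254
r39=100111 pc4: +16 =270
r40=101000 pc2: +4 =274
r41=101001 pc3: +8 =282
r42=101010 pc3: +8 =290
r43=101011 pc4: +16 =306
r44=101100 pc3: +8 =314
r45=101101 pc4: +16 =330
r46=101110 pc4: +16 =346
r47=101111 pc5: +32 =378
r48=110000 pc2: +4 =382
r49=110001 pc3: +8 =390
r50=110010 pc3: +8 =398
r51=110011 pc4: +16 =414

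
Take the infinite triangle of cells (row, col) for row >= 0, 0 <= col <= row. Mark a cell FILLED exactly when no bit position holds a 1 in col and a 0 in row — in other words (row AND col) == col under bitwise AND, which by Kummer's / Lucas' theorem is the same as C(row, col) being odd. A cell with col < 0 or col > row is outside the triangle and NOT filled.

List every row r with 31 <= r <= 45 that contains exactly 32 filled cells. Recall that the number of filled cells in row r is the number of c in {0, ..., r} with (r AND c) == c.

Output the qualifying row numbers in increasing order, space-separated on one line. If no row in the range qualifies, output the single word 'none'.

Row r has 2^popcount(r) filled cells, so we need popcount(r) = log2(32) = 5.
Scan r = 31..45 and keep those with exactly 5 one-bits:
r=31=11111 popcount=5 -> KEEP
r=32=100000 popcount=1 -> skip
r=33=100001 popcount=2 -> skip
r=34=100010 popcount=2 -> skip
r=35=100011 popcount=3 -> skip
r=36=100100 popcount=2 -> skip
r=37=100101 popcount=3 -> skip
r=38=100110 popcount=3 -> skip
r=39=100111 popcount=4 -> skip
r=40=101000 popcount=2 -> skip
r=41=101001 popcount=3 -> skip
r=42=101010 popcount=3 -> skip
r=43=101011 popcount=4 -> skip
r=44=101100 popcount=3 -> skip
r=45=101101 popcount=4 -> skip
Kept rows: 31

Answer: 31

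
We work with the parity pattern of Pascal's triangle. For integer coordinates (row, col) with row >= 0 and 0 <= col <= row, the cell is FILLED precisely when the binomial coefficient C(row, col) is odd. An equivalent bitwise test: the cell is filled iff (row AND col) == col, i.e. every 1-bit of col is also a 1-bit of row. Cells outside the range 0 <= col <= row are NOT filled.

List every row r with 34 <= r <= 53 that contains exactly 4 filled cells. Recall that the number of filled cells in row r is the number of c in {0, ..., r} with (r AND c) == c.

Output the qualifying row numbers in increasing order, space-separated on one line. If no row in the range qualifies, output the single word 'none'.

Answer: 34 36 40 48

Derivation:
Row r has 2^popcount(r) filled cells, so we need popcount(r) = log2(4) = 2.
Scan r = 34..53 and keep those with exactly 2 one-bits:
r=34=100010 popcount=2 -> KEEP
r=35=100011 popcount=3 -> skip
r=36=100100 popcount=2 -> KEEP
r=37=100101 popcount=3 -> skip
r=38=100110 popcount=3 -> skip
r=39=100111 popcount=4 -> skip
r=40=101000 popcount=2 -> KEEP
r=41=101001 popcount=3 -> skip
r=42=101010 popcount=3 -> skip
r=43=101011 popcount=4 -> skip
r=44=101100 popcount=3 -> skip
r=45=101101 popcount=4 -> skip
r=46=101110 popcount=4 -> skip
r=47=101111 popcount=5 -> skip
r=48=110000 popcount=2 -> KEEP
r=49=110001 popcount=3 -> skip
r=50=110010 popcount=3 -> skip
r=51=110011 popcount=4 -> skip
r=52=110100 popcount=3 -> skip
r=53=110101 popcount=4 -> skip
Kept rows: 34 36 40 48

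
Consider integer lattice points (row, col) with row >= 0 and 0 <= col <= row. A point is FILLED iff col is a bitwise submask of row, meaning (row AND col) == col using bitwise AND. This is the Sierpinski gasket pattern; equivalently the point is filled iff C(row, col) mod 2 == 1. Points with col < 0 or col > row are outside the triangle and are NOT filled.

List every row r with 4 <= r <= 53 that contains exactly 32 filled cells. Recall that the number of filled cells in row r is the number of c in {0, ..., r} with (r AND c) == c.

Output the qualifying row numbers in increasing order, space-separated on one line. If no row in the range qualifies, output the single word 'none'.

Answer: 31 47

Derivation:
Row r has 2^popcount(r) filled cells, so we need popcount(r) = log2(32) = 5.
Scan r = 4..53 and keep those with exactly 5 one-bits:
r=4=100 popcount=1 -> skip
r=5=101 popcount=2 -> skip
r=6=110 popcount=2 -> skip
r=7=111 popcount=3 -> skip
r=8=1000 popcount=1 -> skip
r=9=1001 popcount=2 -> skip
r=10=1010 popcount=2 -> skip
r=11=1011 popcount=3 -> skip
r=12=1100 popcount=2 -> skip
r=13=1101 popcount=3 -> skip
r=14=1110 popcount=3 -> skip
r=15=1111 popcount=4 -> skip
r=16=10000 popcount=1 -> skip
r=17=10001 popcount=2 -> skip
r=18=10010 popcount=2 -> skip
r=19=10011 popcount=3 -> skip
r=20=10100 popcount=2 -> skip
r=21=10101 popcount=3 -> skip
r=22=10110 popcount=3 -> skip
r=23=10111 popcount=4 -> skip
r=24=11000 popcount=2 -> skip
r=25=11001 popcount=3 -> skip
r=26=11010 popcount=3 -> skip
r=27=11011 popcount=4 -> skip
r=28=11100 popcount=3 -> skip
r=29=11101 popcount=4 -> skip
r=30=11110 popcount=4 -> skip
r=31=11111 popcount=5 -> KEEP
r=32=100000 popcount=1 -> skip
r=33=100001 popcount=2 -> skip
r=34=100010 popcount=2 -> skip
r=35=100011 popcount=3 -> skip
r=36=100100 popcount=2 -> skip
r=37=100101 popcount=3 -> skip
r=38=100110 popcount=3 -> skip
r=39=100111 popcount=4 -> skip
r=40=101000 popcount=2 -> skip
r=41=101001 popcount=3 -> skip
r=42=101010 popcount=3 -> skip
r=43=101011 popcount=4 -> skip
r=44=101100 popcount=3 -> skip
r=45=101101 popcount=4 -> skip
r=46=101110 popcount=4 -> skip
r=47=101111 popcount=5 -> KEEP
r=48=110000 popcount=2 -> skip
r=49=110001 popcount=3 -> skip
r=50=110010 popcount=3 -> skip
r=51=110011 popcount=4 -> skip
r=52=110100 popcount=3 -> skip
r=53=110101 popcount=4 -> skip
Kept rows: 31 47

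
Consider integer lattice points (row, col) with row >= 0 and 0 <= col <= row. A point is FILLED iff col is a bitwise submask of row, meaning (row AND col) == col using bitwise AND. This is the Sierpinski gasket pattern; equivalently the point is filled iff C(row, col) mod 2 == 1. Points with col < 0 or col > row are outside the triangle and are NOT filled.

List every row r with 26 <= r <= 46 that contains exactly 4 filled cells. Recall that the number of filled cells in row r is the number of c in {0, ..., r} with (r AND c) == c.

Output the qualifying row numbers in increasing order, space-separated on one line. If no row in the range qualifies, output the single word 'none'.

Answer: 33 34 36 40

Derivation:
Row r has 2^popcount(r) filled cells, so we need popcount(r) = log2(4) = 2.
Scan r = 26..46 and keep those with exactly 2 one-bits:
r=26=11010 popcount=3 -> skip
r=27=11011 popcount=4 -> skip
r=28=11100 popcount=3 -> skip
r=29=11101 popcount=4 -> skip
r=30=11110 popcount=4 -> skip
r=31=11111 popcount=5 -> skip
r=32=100000 popcount=1 -> skip
r=33=100001 popcount=2 -> KEEP
r=34=100010 popcount=2 -> KEEP
r=35=100011 popcount=3 -> skip
r=36=100100 popcount=2 -> KEEP
r=37=100101 popcount=3 -> skip
r=38=100110 popcount=3 -> skip
r=39=100111 popcount=4 -> skip
r=40=101000 popcount=2 -> KEEP
r=41=101001 popcount=3 -> skip
r=42=101010 popcount=3 -> skip
r=43=101011 popcount=4 -> skip
r=44=101100 popcount=3 -> skip
r=45=101101 popcount=4 -> skip
r=46=101110 popcount=4 -> skip
Kept rows: 33 34 36 40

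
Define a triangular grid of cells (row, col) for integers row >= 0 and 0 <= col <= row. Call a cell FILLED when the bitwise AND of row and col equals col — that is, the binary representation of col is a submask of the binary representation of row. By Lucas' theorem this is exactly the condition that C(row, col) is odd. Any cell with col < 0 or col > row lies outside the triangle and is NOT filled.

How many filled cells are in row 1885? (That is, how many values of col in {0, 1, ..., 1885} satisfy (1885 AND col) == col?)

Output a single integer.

Answer: 256

Derivation:
1885 in binary = 11101011101
popcount(1885) = number of 1-bits in 11101011101 = 8
A col c satisfies (1885 AND c) == c iff every set bit of c is also set in 1885; each of the 8 set bits of 1885 can independently be on or off in c.
count = 2^8 = 256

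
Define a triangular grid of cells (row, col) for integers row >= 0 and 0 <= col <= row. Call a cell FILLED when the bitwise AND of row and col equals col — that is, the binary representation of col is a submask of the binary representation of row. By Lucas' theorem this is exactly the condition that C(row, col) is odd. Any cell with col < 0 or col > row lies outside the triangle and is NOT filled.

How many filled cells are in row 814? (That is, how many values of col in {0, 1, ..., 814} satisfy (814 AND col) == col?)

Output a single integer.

814 in binary = 1100101110
popcount(814) = number of 1-bits in 1100101110 = 6
A col c satisfies (814 AND c) == c iff every set bit of c is also set in 814; each of the 6 set bits of 814 can independently be on or off in c.
count = 2^6 = 64

Answer: 64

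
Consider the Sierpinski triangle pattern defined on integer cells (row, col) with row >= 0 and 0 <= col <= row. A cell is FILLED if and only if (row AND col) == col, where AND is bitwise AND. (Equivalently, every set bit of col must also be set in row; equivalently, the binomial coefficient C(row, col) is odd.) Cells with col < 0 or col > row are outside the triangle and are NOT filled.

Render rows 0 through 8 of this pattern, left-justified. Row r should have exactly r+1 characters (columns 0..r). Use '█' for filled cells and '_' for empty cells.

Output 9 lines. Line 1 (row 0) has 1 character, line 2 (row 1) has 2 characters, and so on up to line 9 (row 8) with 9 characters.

Answer: █
██
█_█
████
█___█
██__██
█_█_█_█
████████
█_______█

Derivation:
r0=0: █
r1=1: ██
r2=10: █_█
r3=11: ████
r4=100: █___█
r5=101: ██__██
r6=110: █_█_█_█
r7=111: ████████
r8=1000: █_______█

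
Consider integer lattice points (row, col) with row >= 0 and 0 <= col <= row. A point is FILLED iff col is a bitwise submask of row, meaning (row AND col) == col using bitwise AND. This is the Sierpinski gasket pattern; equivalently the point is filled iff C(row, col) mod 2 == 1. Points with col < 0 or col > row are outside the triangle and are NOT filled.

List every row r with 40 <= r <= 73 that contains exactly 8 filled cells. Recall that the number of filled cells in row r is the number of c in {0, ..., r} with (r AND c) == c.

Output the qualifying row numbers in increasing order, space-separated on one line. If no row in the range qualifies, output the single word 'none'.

Row r has 2^popcount(r) filled cells, so we need popcount(r) = log2(8) = 3.
Scan r = 40..73 and keep those with exactly 3 one-bits:
r=40=101000 popcount=2 -> skip
r=41=101001 popcount=3 -> KEEP
r=42=101010 popcount=3 -> KEEP
r=43=101011 popcount=4 -> skip
r=44=101100 popcount=3 -> KEEP
r=45=101101 popcount=4 -> skip
r=46=101110 popcount=4 -> skip
r=47=101111 popcount=5 -> skip
r=48=110000 popcount=2 -> skip
r=49=110001 popcount=3 -> KEEP
r=50=110010 popcount=3 -> KEEP
r=51=110011 popcount=4 -> skip
r=52=110100 popcount=3 -> KEEP
r=53=110101 popcount=4 -> skip
r=54=110110 popcount=4 -> skip
r=55=110111 popcount=5 -> skip
r=56=111000 popcount=3 -> KEEP
r=57=111001 popcount=4 -> skip
r=58=111010 popcount=4 -> skip
r=59=111011 popcount=5 -> skip
r=60=111100 popcount=4 -> skip
r=61=111101 popcount=5 -> skip
r=62=111110 popcount=5 -> skip
r=63=111111 popcount=6 -> skip
r=64=1000000 popcount=1 -> skip
r=65=1000001 popcount=2 -> skip
r=66=1000010 popcount=2 -> skip
r=67=1000011 popcount=3 -> KEEP
r=68=1000100 popcount=2 -> skip
r=69=1000101 popcount=3 -> KEEP
r=70=1000110 popcount=3 -> KEEP
r=71=1000111 popcount=4 -> skip
r=72=1001000 popcount=2 -> skip
r=73=1001001 popcount=3 -> KEEP
Kept rows: 41 42 44 49 50 52 56 67 69 70 73

Answer: 41 42 44 49 50 52 56 67 69 70 73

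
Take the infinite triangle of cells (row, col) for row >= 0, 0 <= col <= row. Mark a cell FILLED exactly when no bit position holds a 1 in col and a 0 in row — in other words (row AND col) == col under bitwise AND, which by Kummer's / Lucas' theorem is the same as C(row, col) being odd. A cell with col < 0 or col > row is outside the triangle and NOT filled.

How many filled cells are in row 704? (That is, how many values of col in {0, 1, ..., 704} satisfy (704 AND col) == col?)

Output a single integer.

Answer: 8

Derivation:
704 in binary = 1011000000
popcount(704) = number of 1-bits in 1011000000 = 3
A col c satisfies (704 AND c) == c iff every set bit of c is also set in 704; each of the 3 set bits of 704 can independently be on or off in c.
count = 2^3 = 8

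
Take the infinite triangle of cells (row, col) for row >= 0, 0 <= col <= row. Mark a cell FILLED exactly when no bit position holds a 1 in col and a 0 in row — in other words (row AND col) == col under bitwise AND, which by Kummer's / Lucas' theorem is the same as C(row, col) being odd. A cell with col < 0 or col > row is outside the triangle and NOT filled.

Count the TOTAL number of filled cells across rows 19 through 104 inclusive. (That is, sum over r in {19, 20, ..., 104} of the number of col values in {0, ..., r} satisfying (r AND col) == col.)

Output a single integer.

Answer: 1240

Derivation:
r19=10011 pc3: +8 =8
r20=10100 pc2: +4 =12
r21=10101 pc3: +8 =20
r22=10110 pc3: +8 =28
r23=10111 pc4: +16 =44
r24=11000 pc2: +4 =48
r25=11001 pc3: +8 =56
r26=11010 pc3: +8 =64
r27=11011 pc4: +16 =80
r28=11100 pc3: +8 =88
r29=11101 pc4: +16 =104
r30=11110 pc4: +16 =120
r31=11111 pc5: +32 =152
r32=100000 pc1: +2 =154
r33=100001 pc2: +4 =158
r34=100010 pc2: +4 =162
r35=100011 pc3: +8 =170
r36=100100 pc2: +4 =174
r37=100101 pc3: +8 =182
r38=100110 pc3: +8 =190
r39=100111 pc4: +16 =206
r40=101000 pc2: +4 =210
r41=101001 pc3: +8 =218
r42=101010 pc3: +8 =226
r43=101011 pc4: +16 =242
r44=101100 pc3: +8 =250
r45=101101 pc4: +16 =266
r46=101110 pc4: +16 =282
r47=101111 pc5: +32 =314
r48=110000 pc2: +4 =318
r49=110001 pc3: +8 =326
r50=110010 pc3: +8 =334
r51=110011 pc4: +16 =350
r52=110100 pc3: +8 =358
r53=110101 pc4: +16 =374
r54=110110 pc4: +16 =390
r55=110111 pc5: +32 =422
r56=111000 pc3: +8 =430
r57=111001 pc4: +16 =446
r58=111010 pc4: +16 =462
r59=111011 pc5: +32 =494
r60=111100 pc4: +16 =510
r61=111101 pc5: +32 =542
r62=111110 pc5: +32 =574
r63=111111 pc6: +64 =638
r64=1000000 pc1: +2 =640
r65=1000001 pc2: +4 =644
r66=1000010 pc2: +4 =648
r67=1000011 pc3: +8 =656
r68=1000100 pc2: +4 =660
r69=1000101 pc3: +8 =668
r70=1000110 pc3: +8 =676
r71=1000111 pc4: +16 =692
r72=1001000 pc2: +4 =696
r73=1001001 pc3: +8 =704
r74=1001010 pc3: +8 =712
r75=1001011 pc4: +16 =728
r76=1001100 pc3: +8 =736
r77=1001101 pc4: +16 =752
r78=1001110 pc4: +16 =768
r79=1001111 pc5: +32 =800
r80=1010000 pc2: +4 =804
r81=1010001 pc3: +8 =812
r82=1010010 pc3: +8 =820
r83=1010011 pc4: +16 =836
r84=1010100 pc3: +8 =844
r85=1010101 pc4: +16 =860
r86=1010110 pc4: +16 =876
r87=1010111 pc5: +32 =908
r88=1011000 pc3: +8 =916
r89=1011001 pc4: +16 =932
r90=1011010 pc4: +16 =948
r91=1011011 pc5: +32 =980
r92=1011100 pc4: +16 =996
r93=1011101 pc5: +32 =1028
r94=1011110 pc5: +32 =1060
r95=1011111 pc6: +64 =1124
r96=1100000 pc2: +4 =1128
r97=1100001 pc3: +8 =1136
r98=1100010 pc3: +8 =1144
r99=1100011 pc4: +16 =1160
r100=1100100 pc3: +8 =1168
r101=1100101 pc4: +16 =1184
r102=1100110 pc4: +16 =1200
r103=1100111 pc5: +32 =1232
r104=1101000 pc3: +8 =1240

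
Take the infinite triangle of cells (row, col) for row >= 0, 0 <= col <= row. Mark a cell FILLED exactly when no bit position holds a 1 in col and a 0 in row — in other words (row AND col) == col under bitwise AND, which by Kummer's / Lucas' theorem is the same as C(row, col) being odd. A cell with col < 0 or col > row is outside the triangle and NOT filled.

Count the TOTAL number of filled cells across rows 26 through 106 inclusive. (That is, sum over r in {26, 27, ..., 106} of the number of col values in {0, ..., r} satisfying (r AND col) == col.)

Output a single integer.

Answer: 1216

Derivation:
r26=11010 pc3: +8 =8
r27=11011 pc4: +16 =24
r28=11100 pc3: +8 =32
r29=11101 pc4: +16 =48
r30=11110 pc4: +16 =64
r31=11111 pc5: +32 =96
r32=100000 pc1: +2 =98
r33=100001 pc2: +4 =102
r34=100010 pc2: +4 =106
r35=100011 pc3: +8 =114
r36=100100 pc2: +4 =118
r37=100101 pc3: +8 =126
r38=100110 pc3: +8 =134
r39=100111 pc4: +16 =150
r40=101000 pc2: +4 =154
r41=101001 pc3: +8 =162
r42=101010 pc3: +8 =170
r43=101011 pc4: +16 =186
r44=101100 pc3: +8 =194
r45=101101 pc4: +16 =210
r46=101110 pc4: +16 =226
r47=101111 pc5: +32 =258
r48=110000 pc2: +4 =262
r49=110001 pc3: +8 =270
r50=110010 pc3: +8 =278
r51=110011 pc4: +16 =294
r52=110100 pc3: +8 =302
r53=110101 pc4: +16 =318
r54=110110 pc4: +16 =334
r55=110111 pc5: +32 =366
r56=111000 pc3: +8 =374
r57=111001 pc4: +16 =390
r58=111010 pc4: +16 =406
r59=111011 pc5: +32 =438
r60=111100 pc4: +16 =454
r61=111101 pc5: +32 =486
r62=111110 pc5: +32 =518
r63=111111 pc6: +64 =582
r64=1000000 pc1: +2 =584
r65=1000001 pc2: +4 =588
r66=1000010 pc2: +4 =592
r67=1000011 pc3: +8 =600
r68=1000100 pc2: +4 =604
r69=1000101 pc3: +8 =612
r70=1000110 pc3: +8 =620
r71=1000111 pc4: +16 =636
r72=1001000 pc2: +4 =640
r73=1001001 pc3: +8 =648
r74=1001010 pc3: +8 =656
r75=1001011 pc4: +16 =672
r76=1001100 pc3: +8 =680
r77=1001101 pc4: +16 =696
r78=1001110 pc4: +16 =712
r79=1001111 pc5: +32 =744
r80=1010000 pc2: +4 =748
r81=1010001 pc3: +8 =756
r82=1010010 pc3: +8 =764
r83=1010011 pc4: +16 =780
r84=1010100 pc3: +8 =788
r85=1010101 pc4: +16 =804
r86=1010110 pc4: +16 =820
r87=1010111 pc5: +32 =852
r88=1011000 pc3: +8 =860
r89=1011001 pc4: +16 =876
r90=1011010 pc4: +16 =892
r91=1011011 pc5: +32 =924
r92=1011100 pc4: +16 =940
r93=1011101 pc5: +32 =972
r94=1011110 pc5: +32 =1004
r95=1011111 pc6: +64 =1068
r96=1100000 pc2: +4 =1072
r97=1100001 pc3: +8 =1080
r98=1100010 pc3: +8 =1088
r99=1100011 pc4: +16 =1104
r100=1100100 pc3: +8 =1112
r101=1100101 pc4: +16 =1128
r102=1100110 pc4: +16 =1144
r103=1100111 pc5: +32 =1176
r104=1101000 pc3: +8 =1184
r105=1101001 pc4: +16 =1200
r106=1101010 pc4: +16 =1216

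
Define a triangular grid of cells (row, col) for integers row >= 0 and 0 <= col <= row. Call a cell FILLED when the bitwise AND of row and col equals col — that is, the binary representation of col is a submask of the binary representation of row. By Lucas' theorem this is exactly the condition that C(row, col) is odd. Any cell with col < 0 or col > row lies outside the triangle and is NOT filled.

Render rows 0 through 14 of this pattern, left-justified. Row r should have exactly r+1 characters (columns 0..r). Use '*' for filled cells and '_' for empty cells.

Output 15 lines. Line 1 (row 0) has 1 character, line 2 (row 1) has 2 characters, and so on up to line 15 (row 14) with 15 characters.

Answer: *
**
*_*
****
*___*
**__**
*_*_*_*
********
*_______*
**______**
*_*_____*_*
****____****
*___*___*___*
**__**__**__**
*_*_*_*_*_*_*_*

Derivation:
r0=0: *
r1=1: **
r2=10: *_*
r3=11: ****
r4=100: *___*
r5=101: **__**
r6=110: *_*_*_*
r7=111: ********
r8=1000: *_______*
r9=1001: **______**
r10=1010: *_*_____*_*
r11=1011: ****____****
r12=1100: *___*___*___*
r13=1101: **__**__**__**
r14=1110: *_*_*_*_*_*_*_*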